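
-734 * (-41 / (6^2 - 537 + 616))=30094 / 115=261.69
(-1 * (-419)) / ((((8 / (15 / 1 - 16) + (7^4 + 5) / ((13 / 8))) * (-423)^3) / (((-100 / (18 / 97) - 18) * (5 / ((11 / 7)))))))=238878185 / 35861544582138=0.00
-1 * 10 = -10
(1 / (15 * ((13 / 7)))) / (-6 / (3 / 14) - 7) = -1 / 975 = -0.00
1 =1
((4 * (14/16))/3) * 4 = 14/3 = 4.67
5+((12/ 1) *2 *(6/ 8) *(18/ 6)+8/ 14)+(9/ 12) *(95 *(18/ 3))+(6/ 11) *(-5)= 74589/ 154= 484.34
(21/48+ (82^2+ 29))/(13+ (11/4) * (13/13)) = 428.79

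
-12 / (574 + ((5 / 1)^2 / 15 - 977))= 9 / 301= 0.03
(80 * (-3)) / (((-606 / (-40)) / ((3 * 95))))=-456000 / 101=-4514.85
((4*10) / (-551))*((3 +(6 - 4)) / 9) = -200 / 4959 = -0.04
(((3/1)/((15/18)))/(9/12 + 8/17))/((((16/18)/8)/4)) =44064/415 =106.18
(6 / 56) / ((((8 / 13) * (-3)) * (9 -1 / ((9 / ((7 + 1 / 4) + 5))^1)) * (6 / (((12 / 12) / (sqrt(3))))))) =-13 * sqrt(3) / 30800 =-0.00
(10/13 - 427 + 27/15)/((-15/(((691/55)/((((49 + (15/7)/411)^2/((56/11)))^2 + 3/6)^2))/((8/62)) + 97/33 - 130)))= -1987649419301416417614857941151747180834282344/552857571872713367076671734832782180079625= -3595.23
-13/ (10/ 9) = -11.70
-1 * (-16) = 16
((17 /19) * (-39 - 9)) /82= -408 /779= -0.52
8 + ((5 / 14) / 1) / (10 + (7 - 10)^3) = 1899 / 238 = 7.98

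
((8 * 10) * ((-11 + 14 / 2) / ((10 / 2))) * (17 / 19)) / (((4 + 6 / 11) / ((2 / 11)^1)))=-1088 / 475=-2.29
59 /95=0.62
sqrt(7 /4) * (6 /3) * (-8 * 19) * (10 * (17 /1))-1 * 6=-25840 * sqrt(7)-6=-68372.21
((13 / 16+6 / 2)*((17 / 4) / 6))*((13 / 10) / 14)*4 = 13481 / 13440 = 1.00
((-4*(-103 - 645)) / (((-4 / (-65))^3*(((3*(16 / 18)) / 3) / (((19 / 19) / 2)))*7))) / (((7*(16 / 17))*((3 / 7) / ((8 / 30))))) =174606575 / 1792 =97436.70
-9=-9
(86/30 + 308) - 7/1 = 4558/15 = 303.87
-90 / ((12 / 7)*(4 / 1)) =-105 / 8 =-13.12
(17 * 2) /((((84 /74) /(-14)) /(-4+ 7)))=-1258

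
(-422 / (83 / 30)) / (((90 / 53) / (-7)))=156562 / 249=628.76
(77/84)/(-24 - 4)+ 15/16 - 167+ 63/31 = -106805/651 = -164.06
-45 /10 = -9 /2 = -4.50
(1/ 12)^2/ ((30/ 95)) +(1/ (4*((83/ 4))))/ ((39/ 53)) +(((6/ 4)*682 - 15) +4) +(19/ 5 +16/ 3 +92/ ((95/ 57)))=1003453973/ 932256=1076.37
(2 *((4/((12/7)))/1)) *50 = 700/3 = 233.33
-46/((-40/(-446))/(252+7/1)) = -1328411/10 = -132841.10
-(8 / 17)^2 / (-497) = 64 / 143633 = 0.00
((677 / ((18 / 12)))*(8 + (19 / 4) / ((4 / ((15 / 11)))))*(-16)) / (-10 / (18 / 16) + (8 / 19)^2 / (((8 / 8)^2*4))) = 1241292363 / 158048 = 7853.89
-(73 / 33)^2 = -5329 / 1089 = -4.89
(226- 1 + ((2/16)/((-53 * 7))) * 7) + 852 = 456647/424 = 1077.00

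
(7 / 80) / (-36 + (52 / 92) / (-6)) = -0.00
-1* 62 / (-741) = 62 / 741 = 0.08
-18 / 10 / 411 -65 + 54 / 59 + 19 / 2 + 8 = -3765799 / 80830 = -46.59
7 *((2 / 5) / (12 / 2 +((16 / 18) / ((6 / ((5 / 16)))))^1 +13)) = 1512 / 10285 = 0.15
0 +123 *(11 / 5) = 1353 / 5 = 270.60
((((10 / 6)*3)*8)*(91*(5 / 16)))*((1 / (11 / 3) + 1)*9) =143325 / 11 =13029.55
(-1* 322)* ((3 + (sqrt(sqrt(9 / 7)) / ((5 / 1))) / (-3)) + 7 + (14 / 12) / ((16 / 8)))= -20447 / 6 + 46* sqrt(3)* 7^(3 / 4) / 15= -3384.97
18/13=1.38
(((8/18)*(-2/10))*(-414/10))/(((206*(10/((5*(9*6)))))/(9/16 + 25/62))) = 0.47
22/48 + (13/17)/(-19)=3241/7752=0.42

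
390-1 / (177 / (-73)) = 69103 / 177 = 390.41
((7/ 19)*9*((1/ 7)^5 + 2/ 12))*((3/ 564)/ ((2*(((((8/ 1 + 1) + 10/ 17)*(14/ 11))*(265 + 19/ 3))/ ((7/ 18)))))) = 285821/ 1655171185024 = 0.00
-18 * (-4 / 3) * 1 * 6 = 144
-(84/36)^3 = -343/27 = -12.70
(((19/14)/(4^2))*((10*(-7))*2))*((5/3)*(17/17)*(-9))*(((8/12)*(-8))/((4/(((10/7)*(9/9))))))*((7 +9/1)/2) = -19000/7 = -2714.29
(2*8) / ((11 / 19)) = 304 / 11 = 27.64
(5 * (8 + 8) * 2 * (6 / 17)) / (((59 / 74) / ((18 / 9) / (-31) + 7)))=15273600 / 31093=491.22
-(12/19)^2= -144/361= -0.40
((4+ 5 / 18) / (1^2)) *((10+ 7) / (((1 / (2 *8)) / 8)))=83776 / 9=9308.44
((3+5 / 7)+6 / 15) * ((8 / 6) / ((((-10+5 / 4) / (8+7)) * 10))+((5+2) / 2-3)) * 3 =4104 / 1225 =3.35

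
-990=-990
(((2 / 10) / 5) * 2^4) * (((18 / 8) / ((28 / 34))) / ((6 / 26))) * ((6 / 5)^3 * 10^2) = 1145664 / 875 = 1309.33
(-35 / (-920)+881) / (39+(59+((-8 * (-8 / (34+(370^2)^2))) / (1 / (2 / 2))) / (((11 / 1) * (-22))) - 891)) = -183812379225417327 / 165444861098503928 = -1.11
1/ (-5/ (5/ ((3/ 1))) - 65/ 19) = -19/ 122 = -0.16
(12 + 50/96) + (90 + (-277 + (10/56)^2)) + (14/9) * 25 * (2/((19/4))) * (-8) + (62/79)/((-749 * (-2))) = -86534691847/283310748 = -305.44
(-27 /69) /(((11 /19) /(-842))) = 143982 /253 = 569.10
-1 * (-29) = 29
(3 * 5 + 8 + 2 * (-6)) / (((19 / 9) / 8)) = 792 / 19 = 41.68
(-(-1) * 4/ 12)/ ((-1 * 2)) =-1/ 6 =-0.17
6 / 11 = 0.55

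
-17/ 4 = -4.25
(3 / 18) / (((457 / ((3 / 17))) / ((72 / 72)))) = 1 / 15538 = 0.00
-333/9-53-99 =-189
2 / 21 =0.10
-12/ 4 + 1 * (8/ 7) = -1.86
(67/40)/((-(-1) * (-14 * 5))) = -67/2800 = -0.02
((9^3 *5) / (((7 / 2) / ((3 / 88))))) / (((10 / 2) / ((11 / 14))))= 2187 / 392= 5.58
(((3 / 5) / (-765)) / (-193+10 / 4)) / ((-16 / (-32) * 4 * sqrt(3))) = sqrt(3) / 1457325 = 0.00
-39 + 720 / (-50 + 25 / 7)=-3543 / 65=-54.51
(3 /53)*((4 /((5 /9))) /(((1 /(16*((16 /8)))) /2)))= 6912 /265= 26.08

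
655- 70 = 585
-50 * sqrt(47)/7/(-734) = 25 * sqrt(47)/2569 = 0.07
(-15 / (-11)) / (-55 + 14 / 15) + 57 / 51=165674 / 151657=1.09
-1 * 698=-698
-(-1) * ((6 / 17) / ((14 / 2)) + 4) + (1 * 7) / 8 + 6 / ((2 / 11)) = 36105 / 952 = 37.93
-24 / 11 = -2.18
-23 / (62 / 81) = -30.05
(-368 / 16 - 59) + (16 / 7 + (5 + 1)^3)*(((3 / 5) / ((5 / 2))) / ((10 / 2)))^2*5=-79.49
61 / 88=0.69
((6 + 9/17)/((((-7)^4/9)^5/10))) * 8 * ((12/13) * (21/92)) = 4719196080/57940584227251685869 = 0.00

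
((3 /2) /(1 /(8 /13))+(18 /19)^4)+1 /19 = 3017707 /1694173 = 1.78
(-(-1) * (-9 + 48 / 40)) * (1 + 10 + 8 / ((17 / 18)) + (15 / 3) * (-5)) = 3666 / 85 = 43.13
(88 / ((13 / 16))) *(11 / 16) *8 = 7744 / 13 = 595.69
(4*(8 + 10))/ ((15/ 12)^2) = 1152/ 25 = 46.08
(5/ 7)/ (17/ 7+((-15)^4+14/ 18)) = 0.00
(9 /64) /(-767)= -9 /49088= -0.00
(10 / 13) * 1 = 0.77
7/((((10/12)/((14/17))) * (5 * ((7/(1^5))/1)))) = 0.20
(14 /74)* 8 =56 /37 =1.51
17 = 17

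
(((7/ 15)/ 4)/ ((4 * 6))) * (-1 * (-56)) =49/ 180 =0.27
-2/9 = -0.22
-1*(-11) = 11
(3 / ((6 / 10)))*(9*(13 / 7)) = 585 / 7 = 83.57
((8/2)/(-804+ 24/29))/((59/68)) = -1972/343557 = -0.01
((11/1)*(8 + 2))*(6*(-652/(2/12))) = -2581920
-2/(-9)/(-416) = -1/1872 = -0.00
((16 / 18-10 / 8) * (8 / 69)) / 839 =-26 / 521019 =-0.00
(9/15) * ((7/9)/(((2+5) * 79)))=1/1185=0.00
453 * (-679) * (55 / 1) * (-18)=304511130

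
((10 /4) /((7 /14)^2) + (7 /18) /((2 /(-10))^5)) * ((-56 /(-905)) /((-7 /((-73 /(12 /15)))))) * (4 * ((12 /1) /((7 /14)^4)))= -405436160 /543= -746659.59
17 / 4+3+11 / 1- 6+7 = 77 / 4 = 19.25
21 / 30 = 7 / 10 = 0.70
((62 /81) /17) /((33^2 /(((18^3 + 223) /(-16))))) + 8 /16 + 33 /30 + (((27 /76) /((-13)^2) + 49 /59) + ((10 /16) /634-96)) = -674211168543204493 /7204492381291920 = -93.58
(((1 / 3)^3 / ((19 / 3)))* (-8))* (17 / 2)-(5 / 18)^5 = -14336111 / 35901792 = -0.40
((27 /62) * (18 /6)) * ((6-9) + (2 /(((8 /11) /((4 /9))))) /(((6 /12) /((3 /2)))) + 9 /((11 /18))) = 6858 /341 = 20.11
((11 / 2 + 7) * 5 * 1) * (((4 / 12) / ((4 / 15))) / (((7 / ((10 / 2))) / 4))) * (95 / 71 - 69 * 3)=-3259375 / 71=-45906.69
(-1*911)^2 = 829921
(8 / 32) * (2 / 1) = 1 / 2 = 0.50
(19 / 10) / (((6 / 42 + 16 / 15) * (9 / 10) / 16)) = 10640 / 381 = 27.93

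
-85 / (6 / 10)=-425 / 3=-141.67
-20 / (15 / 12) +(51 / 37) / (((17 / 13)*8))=-4697 / 296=-15.87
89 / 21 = 4.24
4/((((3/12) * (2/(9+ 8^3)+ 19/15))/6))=750240/9929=75.56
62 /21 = 2.95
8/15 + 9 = 143/15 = 9.53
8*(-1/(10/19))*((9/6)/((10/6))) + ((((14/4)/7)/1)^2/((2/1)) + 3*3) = -911/200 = -4.56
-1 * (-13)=13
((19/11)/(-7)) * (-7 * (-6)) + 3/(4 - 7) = -125/11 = -11.36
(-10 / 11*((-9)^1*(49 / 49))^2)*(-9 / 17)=38.98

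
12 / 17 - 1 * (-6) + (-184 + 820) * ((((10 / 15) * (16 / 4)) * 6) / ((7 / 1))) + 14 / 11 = 1913356 / 1309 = 1461.69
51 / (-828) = -17 / 276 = -0.06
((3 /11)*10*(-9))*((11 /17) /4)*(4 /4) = -135 /34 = -3.97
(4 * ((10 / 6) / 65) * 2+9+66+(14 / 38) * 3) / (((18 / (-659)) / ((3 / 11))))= -18631907 / 24453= -761.95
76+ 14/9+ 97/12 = 3083/36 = 85.64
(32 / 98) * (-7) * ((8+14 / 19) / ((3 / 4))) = -10624 / 399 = -26.63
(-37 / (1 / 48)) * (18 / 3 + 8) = -24864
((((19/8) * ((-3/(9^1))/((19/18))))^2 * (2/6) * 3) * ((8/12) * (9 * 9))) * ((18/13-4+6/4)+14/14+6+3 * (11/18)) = 24381/104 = 234.43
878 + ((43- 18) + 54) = 957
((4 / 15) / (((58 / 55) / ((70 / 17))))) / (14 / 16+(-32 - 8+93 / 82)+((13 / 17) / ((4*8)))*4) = -63140 / 2297931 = -0.03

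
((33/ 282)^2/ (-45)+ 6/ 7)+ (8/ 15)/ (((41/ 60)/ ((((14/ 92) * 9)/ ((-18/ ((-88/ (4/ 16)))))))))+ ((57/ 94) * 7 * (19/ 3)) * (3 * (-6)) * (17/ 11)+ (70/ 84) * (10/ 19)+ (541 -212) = -217579055497949/ 548560130580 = -396.64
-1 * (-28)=28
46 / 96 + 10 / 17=871 / 816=1.07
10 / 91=0.11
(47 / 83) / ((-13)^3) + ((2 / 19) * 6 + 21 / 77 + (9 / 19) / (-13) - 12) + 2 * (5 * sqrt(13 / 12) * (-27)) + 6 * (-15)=-45 * sqrt(39) - 3854292775 / 38111359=-382.16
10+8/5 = 58/5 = 11.60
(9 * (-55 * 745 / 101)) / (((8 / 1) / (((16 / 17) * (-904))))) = 666745200 / 1717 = 388319.86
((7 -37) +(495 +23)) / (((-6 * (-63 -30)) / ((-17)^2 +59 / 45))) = 3187616 / 12555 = 253.89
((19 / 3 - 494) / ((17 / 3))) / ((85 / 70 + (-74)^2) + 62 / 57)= -1167474 / 74318645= -0.02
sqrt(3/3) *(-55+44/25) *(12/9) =-70.99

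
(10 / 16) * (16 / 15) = 0.67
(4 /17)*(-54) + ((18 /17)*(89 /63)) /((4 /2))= -1423 /119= -11.96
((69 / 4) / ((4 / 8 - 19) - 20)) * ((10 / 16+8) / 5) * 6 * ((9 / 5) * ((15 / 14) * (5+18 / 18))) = -1156923 / 21560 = -53.66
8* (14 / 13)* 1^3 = 112 / 13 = 8.62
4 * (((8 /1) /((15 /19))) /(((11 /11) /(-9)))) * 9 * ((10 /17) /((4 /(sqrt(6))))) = -8208 * sqrt(6) /17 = -1182.67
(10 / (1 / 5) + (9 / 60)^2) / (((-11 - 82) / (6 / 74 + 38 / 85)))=-1954997 / 6882000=-0.28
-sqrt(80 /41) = -4 * sqrt(205) /41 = -1.40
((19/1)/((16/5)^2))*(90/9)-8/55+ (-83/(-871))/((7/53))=821146257/42922880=19.13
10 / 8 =5 / 4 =1.25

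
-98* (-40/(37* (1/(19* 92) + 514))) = 6852160/33243501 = 0.21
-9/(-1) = 9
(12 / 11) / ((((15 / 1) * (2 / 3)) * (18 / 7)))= 7 / 165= 0.04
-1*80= -80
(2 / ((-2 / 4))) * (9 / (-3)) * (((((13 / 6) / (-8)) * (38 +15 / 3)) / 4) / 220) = -559 / 3520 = -0.16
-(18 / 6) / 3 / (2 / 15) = -7.50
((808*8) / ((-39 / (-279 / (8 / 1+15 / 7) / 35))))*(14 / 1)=8416128 / 4615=1823.65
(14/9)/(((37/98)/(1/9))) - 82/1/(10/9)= -1099033/14985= -73.34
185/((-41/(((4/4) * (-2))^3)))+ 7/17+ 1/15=382402/10455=36.58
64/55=1.16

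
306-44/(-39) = 11978/39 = 307.13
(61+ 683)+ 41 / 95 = 70721 / 95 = 744.43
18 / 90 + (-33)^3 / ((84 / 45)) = -2695247 / 140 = -19251.76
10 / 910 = 1 / 91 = 0.01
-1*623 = -623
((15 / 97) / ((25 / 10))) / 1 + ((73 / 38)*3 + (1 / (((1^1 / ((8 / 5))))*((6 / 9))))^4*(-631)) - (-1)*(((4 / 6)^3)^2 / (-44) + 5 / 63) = -2706484016023883 / 129316398750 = -20929.16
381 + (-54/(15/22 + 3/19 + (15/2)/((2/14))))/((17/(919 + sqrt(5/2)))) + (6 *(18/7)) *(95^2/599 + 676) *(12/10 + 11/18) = 13003400735547/662200490 - 1881 *sqrt(10)/63172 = 19636.56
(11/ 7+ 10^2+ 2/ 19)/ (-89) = -13523/ 11837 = -1.14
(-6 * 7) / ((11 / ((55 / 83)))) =-210 / 83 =-2.53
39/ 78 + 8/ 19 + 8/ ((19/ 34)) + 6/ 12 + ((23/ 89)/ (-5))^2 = 59219526/ 3762475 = 15.74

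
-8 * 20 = -160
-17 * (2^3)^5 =-557056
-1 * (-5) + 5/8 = 45/8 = 5.62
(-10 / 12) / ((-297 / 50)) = 125 / 891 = 0.14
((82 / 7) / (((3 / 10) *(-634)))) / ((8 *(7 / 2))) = -205 / 93198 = -0.00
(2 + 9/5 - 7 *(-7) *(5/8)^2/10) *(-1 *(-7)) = 25599/640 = 40.00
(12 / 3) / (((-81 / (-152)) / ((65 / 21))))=39520 / 1701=23.23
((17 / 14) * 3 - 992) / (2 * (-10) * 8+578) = -13837 / 5852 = -2.36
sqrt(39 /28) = sqrt(273) /14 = 1.18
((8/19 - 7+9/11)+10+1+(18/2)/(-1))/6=-131/209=-0.63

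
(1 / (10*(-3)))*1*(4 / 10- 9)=43 / 150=0.29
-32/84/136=-1/357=-0.00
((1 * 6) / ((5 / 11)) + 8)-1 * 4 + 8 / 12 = 268 / 15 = 17.87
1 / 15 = 0.07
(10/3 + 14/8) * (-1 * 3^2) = -183/4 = -45.75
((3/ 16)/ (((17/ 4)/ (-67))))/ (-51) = 67/ 1156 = 0.06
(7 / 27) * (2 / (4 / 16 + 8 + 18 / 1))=0.02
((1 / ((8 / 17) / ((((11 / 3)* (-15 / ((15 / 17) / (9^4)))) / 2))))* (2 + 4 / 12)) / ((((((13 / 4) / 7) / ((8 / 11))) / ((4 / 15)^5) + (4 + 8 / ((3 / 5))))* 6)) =-116282428416 / 337699427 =-344.34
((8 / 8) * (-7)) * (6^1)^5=-54432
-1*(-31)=31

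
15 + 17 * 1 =32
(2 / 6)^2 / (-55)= -0.00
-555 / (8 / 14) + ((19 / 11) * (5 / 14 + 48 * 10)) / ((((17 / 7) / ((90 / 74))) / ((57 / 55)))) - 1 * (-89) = -137491511 / 304436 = -451.63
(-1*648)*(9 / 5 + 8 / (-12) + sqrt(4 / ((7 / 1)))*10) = -12960*sqrt(7) / 7-3672 / 5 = -5632.82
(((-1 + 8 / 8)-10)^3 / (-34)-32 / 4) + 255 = 4699 / 17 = 276.41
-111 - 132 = -243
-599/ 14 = -42.79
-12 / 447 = -4 / 149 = -0.03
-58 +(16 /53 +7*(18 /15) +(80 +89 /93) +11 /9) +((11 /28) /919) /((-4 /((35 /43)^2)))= 66094886663669 /2010122303760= 32.88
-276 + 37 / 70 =-19283 / 70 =-275.47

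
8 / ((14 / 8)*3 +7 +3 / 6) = 32 / 51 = 0.63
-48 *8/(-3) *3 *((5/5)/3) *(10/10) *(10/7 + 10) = 10240/7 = 1462.86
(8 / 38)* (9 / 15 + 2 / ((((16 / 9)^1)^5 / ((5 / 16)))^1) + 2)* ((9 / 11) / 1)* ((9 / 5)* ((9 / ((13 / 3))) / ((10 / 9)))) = 2175525163107 / 1424490496000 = 1.53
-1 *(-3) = 3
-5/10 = -1/2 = -0.50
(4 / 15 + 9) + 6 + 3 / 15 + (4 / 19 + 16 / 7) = 35836 / 1995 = 17.96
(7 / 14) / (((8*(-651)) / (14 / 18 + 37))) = -0.00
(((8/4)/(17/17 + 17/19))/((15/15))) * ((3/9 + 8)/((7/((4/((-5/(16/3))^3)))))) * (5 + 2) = -155648/3645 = -42.70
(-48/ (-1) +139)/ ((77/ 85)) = 1445/ 7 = 206.43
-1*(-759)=759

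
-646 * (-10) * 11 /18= 35530 /9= 3947.78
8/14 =4/7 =0.57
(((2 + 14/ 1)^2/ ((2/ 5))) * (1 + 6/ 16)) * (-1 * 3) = -2640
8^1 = 8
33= 33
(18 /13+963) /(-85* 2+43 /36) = -451332 /79001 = -5.71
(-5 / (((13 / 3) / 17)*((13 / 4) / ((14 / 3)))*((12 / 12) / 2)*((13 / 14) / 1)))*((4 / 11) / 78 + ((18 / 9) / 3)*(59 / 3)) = -2249766400 / 2827539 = -795.66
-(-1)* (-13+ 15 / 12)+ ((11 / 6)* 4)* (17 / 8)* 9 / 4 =373 / 16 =23.31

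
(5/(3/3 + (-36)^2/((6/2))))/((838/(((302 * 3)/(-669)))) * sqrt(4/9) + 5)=-2265/79935697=-0.00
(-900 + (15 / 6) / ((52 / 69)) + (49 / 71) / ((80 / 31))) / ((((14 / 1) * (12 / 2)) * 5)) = -66191303 / 31012800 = -2.13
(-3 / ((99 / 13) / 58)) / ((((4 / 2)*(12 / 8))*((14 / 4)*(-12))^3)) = 377 / 3667356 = 0.00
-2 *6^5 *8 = -124416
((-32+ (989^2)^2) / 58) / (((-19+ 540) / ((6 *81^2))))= 18831133353256947 / 15109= 1246352065209.94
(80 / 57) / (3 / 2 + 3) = 160 / 513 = 0.31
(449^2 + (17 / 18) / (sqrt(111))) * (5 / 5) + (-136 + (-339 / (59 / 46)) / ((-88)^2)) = 17 * sqrt(111) / 1998 + 46024268523 / 228448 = 201465.06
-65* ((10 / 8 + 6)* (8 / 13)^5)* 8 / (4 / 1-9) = 1900544 / 28561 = 66.54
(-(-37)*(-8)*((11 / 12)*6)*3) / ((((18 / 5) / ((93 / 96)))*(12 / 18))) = -63085 / 32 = -1971.41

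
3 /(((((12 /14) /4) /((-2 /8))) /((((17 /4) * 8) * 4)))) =-476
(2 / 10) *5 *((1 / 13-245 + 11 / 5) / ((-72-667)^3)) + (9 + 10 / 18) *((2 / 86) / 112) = 0.00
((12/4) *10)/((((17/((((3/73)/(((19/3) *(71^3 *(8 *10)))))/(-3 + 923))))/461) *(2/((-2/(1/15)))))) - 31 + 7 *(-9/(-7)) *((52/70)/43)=-30.84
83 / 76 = 1.09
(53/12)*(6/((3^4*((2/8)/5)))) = 530/81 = 6.54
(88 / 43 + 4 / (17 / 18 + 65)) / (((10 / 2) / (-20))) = -430208 / 51041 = -8.43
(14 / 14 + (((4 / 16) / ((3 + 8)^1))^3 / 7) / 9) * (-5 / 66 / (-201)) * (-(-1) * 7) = 26832965 / 10170458496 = 0.00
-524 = -524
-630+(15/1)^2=-405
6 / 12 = 1 / 2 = 0.50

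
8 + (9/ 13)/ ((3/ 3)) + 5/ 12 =1421/ 156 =9.11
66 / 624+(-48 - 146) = -20165 / 104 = -193.89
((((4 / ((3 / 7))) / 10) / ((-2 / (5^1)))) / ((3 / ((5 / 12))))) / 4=-0.08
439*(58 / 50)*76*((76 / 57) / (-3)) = -3870224 / 225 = -17201.00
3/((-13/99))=-297/13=-22.85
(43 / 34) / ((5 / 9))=387 / 170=2.28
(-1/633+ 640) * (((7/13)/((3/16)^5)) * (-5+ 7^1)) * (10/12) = 1143687086080/461457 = 2478426.13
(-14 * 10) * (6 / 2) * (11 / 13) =-4620 / 13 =-355.38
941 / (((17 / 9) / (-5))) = -42345 / 17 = -2490.88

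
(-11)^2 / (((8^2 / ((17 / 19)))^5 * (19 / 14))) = 1202618879 / 25257565038313472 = 0.00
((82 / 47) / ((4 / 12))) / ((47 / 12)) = 2952 / 2209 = 1.34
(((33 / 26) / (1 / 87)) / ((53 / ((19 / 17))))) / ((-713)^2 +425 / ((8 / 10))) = 109098 / 23842994513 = 0.00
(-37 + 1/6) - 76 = -677/6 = -112.83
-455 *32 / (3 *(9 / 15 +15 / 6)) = -145600 / 93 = -1565.59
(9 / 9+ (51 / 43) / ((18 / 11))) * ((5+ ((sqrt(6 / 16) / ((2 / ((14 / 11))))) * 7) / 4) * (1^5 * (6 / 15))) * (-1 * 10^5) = -44500000 / 129 - 27256250 * sqrt(6) / 1419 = -392011.21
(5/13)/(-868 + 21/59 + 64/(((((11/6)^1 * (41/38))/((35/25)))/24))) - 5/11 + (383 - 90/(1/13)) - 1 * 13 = -3342393461060/4175628457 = -800.45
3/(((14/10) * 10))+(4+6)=143/14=10.21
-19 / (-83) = 19 / 83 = 0.23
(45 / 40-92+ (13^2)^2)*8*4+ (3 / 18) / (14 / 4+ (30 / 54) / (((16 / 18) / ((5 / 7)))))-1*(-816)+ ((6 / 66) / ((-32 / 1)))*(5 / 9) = 911860.04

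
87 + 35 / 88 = 7691 / 88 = 87.40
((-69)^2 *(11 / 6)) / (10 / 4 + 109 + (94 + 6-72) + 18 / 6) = 5819 / 95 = 61.25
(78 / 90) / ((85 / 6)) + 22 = 22.06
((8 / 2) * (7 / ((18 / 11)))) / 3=154 / 27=5.70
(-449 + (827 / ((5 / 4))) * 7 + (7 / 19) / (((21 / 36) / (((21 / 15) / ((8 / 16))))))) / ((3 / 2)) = 794954 / 285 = 2789.31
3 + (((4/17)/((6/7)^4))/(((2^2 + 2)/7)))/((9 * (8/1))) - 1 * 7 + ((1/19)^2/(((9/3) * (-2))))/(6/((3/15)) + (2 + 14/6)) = -353277504839/88475312448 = -3.99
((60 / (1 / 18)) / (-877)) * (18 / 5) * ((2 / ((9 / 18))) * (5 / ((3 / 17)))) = -440640 / 877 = -502.44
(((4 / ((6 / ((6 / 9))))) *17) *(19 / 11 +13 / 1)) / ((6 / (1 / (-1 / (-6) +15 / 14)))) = 14.98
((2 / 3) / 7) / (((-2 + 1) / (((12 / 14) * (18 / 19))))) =-72 / 931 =-0.08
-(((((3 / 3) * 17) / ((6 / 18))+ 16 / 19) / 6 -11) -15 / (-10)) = 49 / 57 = 0.86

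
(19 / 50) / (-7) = -19 / 350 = -0.05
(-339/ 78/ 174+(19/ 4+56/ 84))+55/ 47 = 348811/ 53157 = 6.56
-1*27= -27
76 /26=38 /13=2.92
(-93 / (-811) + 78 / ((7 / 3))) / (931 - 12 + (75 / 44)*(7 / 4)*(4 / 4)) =33514800 / 921201113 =0.04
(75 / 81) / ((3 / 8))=200 / 81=2.47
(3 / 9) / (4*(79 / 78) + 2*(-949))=-13 / 73864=-0.00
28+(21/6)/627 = 35119/1254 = 28.01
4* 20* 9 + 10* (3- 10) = 650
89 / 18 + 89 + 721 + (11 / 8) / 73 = 4283447 / 5256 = 814.96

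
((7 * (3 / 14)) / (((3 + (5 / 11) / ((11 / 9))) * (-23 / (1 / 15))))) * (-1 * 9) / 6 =121 / 62560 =0.00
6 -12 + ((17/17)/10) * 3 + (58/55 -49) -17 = -7771/110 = -70.65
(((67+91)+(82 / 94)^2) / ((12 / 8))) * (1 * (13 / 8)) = 1519713 / 8836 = 171.99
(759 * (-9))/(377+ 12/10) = -34155/1891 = -18.06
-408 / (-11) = 408 / 11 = 37.09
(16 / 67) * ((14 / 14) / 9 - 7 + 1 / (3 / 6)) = -704 / 603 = -1.17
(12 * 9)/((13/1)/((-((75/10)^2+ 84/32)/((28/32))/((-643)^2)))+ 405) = -0.00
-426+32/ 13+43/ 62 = -340813/ 806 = -422.84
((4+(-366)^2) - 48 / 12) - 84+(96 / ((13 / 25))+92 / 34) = 29627110 / 221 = 134059.32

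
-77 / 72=-1.07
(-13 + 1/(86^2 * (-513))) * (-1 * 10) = 246619625/1897074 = 130.00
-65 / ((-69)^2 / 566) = -36790 / 4761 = -7.73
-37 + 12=-25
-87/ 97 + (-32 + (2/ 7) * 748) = 122775/ 679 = 180.82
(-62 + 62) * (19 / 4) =0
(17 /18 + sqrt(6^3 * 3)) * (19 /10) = 323 /180 + 171 * sqrt(2) /5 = 50.16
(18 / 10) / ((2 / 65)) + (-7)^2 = 215 / 2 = 107.50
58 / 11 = 5.27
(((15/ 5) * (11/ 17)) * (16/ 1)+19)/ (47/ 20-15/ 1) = -740/ 187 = -3.96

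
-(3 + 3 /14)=-3.21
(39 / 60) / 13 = 1 / 20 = 0.05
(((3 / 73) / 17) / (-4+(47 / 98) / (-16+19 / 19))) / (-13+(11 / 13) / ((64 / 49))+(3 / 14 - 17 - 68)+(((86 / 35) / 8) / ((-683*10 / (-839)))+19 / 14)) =62650224000 / 10004555621521417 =0.00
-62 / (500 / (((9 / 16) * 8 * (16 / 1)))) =-1116 / 125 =-8.93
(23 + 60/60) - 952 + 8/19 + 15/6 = -925.08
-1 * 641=-641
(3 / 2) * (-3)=-9 / 2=-4.50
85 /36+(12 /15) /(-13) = 5381 /2340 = 2.30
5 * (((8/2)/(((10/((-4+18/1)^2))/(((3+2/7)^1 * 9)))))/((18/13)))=8372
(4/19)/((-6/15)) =-0.53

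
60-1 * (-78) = 138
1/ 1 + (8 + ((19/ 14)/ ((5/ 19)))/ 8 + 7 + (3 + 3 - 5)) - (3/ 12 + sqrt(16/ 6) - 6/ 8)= 10161/ 560 - 2 * sqrt(6)/ 3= 16.51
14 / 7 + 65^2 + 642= 4869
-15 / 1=-15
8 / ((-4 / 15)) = -30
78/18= 13/3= 4.33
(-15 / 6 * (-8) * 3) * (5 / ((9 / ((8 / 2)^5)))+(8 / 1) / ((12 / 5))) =103000 / 3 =34333.33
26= 26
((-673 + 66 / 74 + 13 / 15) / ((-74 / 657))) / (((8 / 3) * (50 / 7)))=1713306861 / 5476000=312.88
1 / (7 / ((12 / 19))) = 12 / 133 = 0.09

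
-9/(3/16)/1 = -48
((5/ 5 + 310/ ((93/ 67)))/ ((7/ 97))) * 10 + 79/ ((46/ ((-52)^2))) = 17257598/ 483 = 35730.02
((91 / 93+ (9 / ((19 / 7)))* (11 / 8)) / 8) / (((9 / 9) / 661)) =51743741 / 113088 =457.55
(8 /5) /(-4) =-2 /5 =-0.40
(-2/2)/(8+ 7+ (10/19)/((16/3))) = -152/2295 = -0.07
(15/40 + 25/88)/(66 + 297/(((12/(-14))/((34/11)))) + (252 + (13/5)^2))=-725/820864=-0.00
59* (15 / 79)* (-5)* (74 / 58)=-163725 / 2291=-71.46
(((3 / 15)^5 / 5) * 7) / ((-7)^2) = 1 / 109375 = 0.00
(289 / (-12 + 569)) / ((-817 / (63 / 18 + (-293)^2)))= -49622745 / 910138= -54.52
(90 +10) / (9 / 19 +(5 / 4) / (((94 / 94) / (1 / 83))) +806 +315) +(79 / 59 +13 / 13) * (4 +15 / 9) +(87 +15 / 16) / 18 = 243470965331 / 13356374688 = 18.23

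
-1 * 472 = -472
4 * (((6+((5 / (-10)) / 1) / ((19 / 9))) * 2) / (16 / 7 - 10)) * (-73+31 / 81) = 6011404 / 13851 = 434.01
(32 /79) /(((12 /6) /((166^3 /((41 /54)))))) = 3952191744 /3239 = 1220188.87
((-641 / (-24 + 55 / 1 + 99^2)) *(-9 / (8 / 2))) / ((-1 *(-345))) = 1923 / 4522720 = 0.00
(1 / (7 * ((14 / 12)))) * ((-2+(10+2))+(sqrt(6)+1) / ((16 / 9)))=27 * sqrt(6) / 392+507 / 392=1.46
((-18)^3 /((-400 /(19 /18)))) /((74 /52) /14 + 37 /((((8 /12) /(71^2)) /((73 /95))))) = 2660931 /37170990505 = 0.00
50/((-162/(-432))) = 400/3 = 133.33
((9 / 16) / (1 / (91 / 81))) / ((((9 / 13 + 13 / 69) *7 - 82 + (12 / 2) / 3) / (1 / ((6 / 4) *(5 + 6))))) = -0.00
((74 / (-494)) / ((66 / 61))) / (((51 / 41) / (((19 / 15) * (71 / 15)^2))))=-466479017 / 147683250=-3.16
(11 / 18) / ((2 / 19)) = 209 / 36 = 5.81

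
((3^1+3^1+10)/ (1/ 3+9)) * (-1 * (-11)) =132/ 7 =18.86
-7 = -7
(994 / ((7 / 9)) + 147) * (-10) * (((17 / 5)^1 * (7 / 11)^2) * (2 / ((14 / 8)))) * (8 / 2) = -10852800 / 121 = -89692.56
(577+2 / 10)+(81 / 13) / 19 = 713247 / 1235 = 577.53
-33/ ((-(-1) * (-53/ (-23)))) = -759/ 53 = -14.32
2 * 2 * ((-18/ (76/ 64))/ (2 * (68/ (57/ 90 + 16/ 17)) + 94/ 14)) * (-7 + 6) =6475392/ 9941959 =0.65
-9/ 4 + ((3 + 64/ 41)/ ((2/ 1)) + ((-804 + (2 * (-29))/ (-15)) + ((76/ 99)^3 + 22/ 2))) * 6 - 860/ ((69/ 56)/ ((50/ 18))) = -40622354824679/ 6099946380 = -6659.46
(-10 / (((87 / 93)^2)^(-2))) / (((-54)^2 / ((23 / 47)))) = -0.00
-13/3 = -4.33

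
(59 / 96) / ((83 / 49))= 0.36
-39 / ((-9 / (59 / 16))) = 15.98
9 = 9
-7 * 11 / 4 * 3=-231 / 4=-57.75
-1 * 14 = -14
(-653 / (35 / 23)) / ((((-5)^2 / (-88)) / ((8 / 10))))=5286688 / 4375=1208.39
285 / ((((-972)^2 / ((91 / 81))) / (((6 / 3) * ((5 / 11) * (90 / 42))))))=30875 / 46766808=0.00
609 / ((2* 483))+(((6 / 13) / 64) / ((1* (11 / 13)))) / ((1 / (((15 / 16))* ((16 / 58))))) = 297067 / 469568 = 0.63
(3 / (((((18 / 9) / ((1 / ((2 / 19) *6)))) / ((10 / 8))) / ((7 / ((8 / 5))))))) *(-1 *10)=-16625 / 128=-129.88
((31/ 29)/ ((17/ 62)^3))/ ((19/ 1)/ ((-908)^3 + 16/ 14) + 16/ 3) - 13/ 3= 5.39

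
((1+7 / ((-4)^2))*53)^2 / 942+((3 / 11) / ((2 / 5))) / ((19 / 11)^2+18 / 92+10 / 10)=35480110661 / 5609436672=6.33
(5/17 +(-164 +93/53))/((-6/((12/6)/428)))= 72959/578442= 0.13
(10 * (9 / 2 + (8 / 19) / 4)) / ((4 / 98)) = 1128.29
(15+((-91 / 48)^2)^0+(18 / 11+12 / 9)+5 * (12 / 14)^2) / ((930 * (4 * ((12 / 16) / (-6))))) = -36614 / 751905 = -0.05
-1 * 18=-18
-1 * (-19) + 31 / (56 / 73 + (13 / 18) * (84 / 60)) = 425647 / 11683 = 36.43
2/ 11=0.18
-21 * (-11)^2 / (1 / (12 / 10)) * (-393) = 5991678 / 5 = 1198335.60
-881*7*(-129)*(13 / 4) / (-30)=-3447353 / 40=-86183.82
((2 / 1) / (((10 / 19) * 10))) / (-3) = -19 / 150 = -0.13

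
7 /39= 0.18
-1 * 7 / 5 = -7 / 5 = -1.40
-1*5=-5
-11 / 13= -0.85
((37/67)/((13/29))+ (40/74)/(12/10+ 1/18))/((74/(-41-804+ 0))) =-393510845/20729398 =-18.98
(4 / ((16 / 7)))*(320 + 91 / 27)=61117 / 108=565.90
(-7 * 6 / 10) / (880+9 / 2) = -42 / 8845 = -0.00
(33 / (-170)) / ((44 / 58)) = -87 / 340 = -0.26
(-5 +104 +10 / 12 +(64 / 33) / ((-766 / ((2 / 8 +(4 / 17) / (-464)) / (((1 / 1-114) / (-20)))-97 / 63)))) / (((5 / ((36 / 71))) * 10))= 805207812571 / 795319789425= 1.01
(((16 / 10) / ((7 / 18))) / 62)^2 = 5184 / 1177225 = 0.00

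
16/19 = 0.84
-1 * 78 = -78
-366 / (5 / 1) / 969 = -122 / 1615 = -0.08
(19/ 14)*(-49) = -133/ 2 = -66.50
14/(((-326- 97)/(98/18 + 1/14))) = -0.18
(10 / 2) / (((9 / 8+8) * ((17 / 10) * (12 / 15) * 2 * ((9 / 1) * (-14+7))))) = -0.00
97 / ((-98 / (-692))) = 33562 / 49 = 684.94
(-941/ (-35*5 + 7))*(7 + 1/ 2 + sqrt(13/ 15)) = 941*sqrt(195)/ 2520 + 4705/ 112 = 47.22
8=8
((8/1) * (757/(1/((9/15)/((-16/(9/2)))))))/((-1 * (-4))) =-20439/80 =-255.49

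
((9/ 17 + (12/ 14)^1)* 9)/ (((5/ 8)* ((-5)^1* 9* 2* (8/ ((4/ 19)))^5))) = -33/ 11786231240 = -0.00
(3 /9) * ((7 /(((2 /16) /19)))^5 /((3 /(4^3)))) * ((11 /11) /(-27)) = -87274649588596736 /243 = -359154936578587.39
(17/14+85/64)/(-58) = -1139/25984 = -0.04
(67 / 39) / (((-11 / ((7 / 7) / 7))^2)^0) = 1.72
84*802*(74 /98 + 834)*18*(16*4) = 453485343744 /7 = 64783620534.86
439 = 439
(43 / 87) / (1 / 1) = 43 / 87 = 0.49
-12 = -12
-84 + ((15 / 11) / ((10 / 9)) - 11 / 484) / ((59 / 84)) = -53403 / 649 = -82.29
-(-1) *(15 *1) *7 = 105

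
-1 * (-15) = 15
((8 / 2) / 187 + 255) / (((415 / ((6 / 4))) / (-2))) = -143067 / 77605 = -1.84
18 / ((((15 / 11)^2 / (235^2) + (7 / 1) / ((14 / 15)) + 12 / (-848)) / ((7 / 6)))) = 396656876 / 141396517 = 2.81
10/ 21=0.48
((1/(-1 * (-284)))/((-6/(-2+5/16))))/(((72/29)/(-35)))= -1015/72704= -0.01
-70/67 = -1.04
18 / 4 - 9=-9 / 2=-4.50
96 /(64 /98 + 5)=4704 /277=16.98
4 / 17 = 0.24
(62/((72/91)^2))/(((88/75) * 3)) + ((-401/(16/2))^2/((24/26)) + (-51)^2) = 305137033/57024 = 5351.03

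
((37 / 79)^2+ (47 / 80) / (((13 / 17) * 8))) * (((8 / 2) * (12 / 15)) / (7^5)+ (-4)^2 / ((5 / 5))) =344056808751 / 68180116550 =5.05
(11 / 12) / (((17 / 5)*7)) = 0.04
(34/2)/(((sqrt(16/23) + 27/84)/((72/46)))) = -154224/10681 + 1919232* sqrt(23)/245663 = 23.03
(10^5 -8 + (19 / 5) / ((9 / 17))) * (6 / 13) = 692302 / 15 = 46153.47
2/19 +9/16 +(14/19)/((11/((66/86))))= 9401/13072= 0.72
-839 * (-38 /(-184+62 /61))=-972401 /5581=-174.23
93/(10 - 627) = -93/617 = -0.15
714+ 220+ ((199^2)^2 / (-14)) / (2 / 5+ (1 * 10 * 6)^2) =-7605801853 / 252028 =-30178.40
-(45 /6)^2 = -225 /4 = -56.25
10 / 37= 0.27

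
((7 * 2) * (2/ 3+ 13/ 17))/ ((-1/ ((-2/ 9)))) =2044/ 459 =4.45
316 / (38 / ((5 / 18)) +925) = 1580 / 5309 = 0.30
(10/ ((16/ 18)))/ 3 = 15/ 4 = 3.75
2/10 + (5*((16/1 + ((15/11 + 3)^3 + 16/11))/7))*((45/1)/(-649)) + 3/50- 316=-320.72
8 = 8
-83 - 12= -95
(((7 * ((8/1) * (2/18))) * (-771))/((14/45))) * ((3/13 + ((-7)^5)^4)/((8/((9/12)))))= -1499546034564309540630/13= -115349694966485349279.23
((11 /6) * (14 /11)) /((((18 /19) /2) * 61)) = 0.08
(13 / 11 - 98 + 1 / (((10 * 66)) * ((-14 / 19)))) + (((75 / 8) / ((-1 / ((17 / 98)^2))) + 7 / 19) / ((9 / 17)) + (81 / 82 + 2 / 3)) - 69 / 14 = -99.93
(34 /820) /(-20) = -17 /8200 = -0.00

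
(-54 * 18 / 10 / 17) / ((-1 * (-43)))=-486 / 3655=-0.13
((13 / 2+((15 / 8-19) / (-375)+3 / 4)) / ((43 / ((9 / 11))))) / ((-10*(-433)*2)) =1527 / 95260000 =0.00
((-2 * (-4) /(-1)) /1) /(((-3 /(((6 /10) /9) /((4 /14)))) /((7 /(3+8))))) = 196 /495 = 0.40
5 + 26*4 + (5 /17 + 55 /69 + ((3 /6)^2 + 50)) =752321 /4692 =160.34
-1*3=-3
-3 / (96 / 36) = -9 / 8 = -1.12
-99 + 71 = -28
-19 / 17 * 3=-57 / 17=-3.35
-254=-254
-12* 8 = -96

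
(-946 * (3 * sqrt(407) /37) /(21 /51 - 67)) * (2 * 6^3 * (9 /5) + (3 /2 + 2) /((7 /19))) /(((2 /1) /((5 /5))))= 189872133 * sqrt(407) /418840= 9145.56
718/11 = 65.27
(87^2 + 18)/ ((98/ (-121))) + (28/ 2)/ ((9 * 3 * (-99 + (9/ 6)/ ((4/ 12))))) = -669242075/ 71442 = -9367.63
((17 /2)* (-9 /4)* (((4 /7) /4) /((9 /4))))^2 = 289 /196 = 1.47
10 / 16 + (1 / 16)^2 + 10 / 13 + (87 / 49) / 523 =119531967 / 85286656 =1.40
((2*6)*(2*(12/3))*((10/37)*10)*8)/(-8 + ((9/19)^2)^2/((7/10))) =-35030284800/133798771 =-261.81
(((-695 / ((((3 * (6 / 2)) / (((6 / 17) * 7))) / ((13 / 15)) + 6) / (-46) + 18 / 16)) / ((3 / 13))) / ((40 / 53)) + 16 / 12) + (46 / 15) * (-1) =-4419.92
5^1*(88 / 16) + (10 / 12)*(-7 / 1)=65 / 3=21.67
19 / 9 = 2.11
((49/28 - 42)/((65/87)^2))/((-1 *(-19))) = -1218609/321100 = -3.80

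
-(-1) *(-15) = -15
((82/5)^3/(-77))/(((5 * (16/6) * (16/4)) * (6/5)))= -68921/77000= -0.90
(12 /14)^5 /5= 7776 /84035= 0.09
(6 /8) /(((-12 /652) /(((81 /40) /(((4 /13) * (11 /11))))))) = -171639 /640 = -268.19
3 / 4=0.75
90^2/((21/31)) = 83700/7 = 11957.14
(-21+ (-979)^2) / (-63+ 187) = 239605 / 31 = 7729.19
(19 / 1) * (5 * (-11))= -1045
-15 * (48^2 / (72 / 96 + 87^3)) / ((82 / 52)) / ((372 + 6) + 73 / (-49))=-11741184 / 132826176809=-0.00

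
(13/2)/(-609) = -13/1218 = -0.01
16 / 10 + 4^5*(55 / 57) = 282056 / 285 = 989.67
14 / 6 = 2.33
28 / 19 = 1.47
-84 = -84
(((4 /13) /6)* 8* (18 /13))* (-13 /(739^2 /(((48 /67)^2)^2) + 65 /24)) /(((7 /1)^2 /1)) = -509607936 /7010162532118837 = -0.00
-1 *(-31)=31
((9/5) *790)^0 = 1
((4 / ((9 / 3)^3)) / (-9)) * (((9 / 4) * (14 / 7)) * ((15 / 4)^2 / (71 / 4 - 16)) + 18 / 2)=-281 / 378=-0.74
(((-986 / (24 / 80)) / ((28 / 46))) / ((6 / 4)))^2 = 51429168400 / 3969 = 12957714.39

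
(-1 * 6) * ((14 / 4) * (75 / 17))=-1575 / 17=-92.65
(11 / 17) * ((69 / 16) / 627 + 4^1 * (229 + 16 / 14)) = 21548897 / 36176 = 595.67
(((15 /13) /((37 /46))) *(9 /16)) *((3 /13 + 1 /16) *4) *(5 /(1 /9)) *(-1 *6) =-25569675 /100048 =-255.57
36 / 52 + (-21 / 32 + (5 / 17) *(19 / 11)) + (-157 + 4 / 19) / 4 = -57131417 / 1478048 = -38.65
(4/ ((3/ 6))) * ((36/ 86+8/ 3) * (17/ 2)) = 27064/ 129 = 209.80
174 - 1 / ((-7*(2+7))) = 10963 / 63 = 174.02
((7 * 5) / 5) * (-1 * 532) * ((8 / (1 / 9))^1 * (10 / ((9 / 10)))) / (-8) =372400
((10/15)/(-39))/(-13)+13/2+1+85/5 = 74533/3042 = 24.50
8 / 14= 4 / 7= 0.57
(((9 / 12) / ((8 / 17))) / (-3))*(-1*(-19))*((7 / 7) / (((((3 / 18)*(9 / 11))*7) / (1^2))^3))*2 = -429913 / 18522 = -23.21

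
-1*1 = -1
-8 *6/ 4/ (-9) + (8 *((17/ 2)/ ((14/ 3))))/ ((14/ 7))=8.62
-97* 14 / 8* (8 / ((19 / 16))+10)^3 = -5458724082 / 6859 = -795848.39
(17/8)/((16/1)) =17/128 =0.13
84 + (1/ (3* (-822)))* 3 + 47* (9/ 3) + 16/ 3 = 63111/ 274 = 230.33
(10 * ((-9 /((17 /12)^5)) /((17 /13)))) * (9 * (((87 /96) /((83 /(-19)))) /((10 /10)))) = 22.52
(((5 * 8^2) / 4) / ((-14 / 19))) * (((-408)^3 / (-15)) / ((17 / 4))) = -809680896 / 7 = -115668699.43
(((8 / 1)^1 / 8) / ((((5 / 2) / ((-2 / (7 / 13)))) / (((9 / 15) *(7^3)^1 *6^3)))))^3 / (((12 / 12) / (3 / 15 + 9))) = -207052805906299551744 / 78125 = -2650275915600634.26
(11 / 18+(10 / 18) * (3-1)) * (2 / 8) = 31 / 72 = 0.43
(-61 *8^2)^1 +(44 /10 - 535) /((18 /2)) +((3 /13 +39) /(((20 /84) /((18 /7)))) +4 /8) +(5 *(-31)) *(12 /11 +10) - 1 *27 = -5284.85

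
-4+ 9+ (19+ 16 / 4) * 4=97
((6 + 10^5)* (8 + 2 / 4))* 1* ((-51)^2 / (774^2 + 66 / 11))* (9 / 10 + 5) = 43482658803 / 1996940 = 21774.64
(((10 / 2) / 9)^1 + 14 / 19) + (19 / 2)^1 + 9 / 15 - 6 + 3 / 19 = 9491 / 1710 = 5.55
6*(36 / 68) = 54 / 17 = 3.18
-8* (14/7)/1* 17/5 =-272/5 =-54.40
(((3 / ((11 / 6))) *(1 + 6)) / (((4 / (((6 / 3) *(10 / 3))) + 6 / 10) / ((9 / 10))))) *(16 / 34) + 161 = 165.04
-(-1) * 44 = 44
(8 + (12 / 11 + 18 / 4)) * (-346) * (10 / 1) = -517270 / 11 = -47024.55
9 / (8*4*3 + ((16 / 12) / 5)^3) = 30375 / 324064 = 0.09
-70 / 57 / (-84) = 5 / 342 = 0.01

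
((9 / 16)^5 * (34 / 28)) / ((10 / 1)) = 1003833 / 146800640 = 0.01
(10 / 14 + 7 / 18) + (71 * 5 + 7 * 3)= 47515 / 126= 377.10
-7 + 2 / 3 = -19 / 3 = -6.33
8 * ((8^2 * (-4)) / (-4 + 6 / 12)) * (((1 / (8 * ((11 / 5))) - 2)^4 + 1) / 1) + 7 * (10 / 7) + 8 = 916850383 / 102487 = 8946.02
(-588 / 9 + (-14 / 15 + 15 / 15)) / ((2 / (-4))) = 1958 / 15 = 130.53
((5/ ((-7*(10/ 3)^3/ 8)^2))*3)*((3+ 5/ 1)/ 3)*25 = 5832/ 6125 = 0.95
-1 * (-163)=163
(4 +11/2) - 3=13/2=6.50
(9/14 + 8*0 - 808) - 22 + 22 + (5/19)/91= -398833/494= -807.35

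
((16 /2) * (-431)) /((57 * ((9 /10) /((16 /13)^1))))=-551680 /6669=-82.72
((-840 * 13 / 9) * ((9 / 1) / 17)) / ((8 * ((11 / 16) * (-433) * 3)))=7280 / 80971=0.09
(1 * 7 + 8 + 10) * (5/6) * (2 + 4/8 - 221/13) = -3625/12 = -302.08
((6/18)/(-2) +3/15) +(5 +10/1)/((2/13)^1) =1463/15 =97.53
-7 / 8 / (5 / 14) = -49 / 20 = -2.45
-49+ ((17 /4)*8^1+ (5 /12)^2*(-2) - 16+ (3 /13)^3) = -4956685 /158184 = -31.33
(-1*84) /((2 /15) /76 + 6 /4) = -5985 /107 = -55.93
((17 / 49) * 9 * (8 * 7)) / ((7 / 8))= 9792 / 49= 199.84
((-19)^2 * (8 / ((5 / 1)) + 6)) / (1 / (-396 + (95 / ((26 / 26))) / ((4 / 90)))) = 23889897 / 5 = 4777979.40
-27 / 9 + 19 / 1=16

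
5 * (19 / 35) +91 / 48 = 1549 / 336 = 4.61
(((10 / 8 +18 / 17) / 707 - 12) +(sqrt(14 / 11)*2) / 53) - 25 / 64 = -9528555 / 769216 +2*sqrt(154) / 583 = -12.34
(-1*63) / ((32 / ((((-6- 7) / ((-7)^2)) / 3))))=39 / 224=0.17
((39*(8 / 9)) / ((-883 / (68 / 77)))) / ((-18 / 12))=14144 / 611919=0.02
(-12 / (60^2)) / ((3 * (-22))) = 1 / 19800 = 0.00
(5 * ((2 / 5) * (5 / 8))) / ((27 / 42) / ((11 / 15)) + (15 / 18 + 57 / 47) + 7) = 54285 / 430924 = 0.13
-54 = -54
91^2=8281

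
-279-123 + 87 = -315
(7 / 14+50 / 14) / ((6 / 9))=6.11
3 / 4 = 0.75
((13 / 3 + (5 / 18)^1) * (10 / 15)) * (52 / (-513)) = -4316 / 13851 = -0.31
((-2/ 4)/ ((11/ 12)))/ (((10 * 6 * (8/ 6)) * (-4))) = 3/ 1760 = 0.00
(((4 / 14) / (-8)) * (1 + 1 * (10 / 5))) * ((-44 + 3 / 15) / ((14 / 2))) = 657 / 980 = 0.67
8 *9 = 72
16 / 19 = 0.84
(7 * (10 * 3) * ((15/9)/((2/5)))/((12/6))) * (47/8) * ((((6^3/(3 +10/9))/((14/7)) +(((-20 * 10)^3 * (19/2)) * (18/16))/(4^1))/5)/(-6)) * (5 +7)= 1626234720075/74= 21976144865.88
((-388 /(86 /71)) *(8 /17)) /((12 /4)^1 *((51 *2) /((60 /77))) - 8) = -1101920 /2812157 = -0.39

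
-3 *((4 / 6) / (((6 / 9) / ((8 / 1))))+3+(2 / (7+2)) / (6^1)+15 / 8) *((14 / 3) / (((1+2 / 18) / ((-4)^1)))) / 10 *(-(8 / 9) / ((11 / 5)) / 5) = -39046 / 7425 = -5.26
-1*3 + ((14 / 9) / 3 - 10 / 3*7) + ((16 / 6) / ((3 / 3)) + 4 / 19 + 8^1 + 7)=-4072 / 513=-7.94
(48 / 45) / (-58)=-8 / 435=-0.02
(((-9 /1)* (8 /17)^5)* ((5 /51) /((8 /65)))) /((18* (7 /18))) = -0.02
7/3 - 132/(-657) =185/73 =2.53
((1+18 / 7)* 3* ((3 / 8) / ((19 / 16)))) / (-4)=-225 / 266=-0.85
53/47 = 1.13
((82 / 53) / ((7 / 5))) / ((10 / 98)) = 574 / 53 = 10.83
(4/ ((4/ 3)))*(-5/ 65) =-3/ 13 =-0.23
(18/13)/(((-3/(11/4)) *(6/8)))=-22/13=-1.69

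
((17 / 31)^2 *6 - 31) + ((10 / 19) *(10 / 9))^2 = -810804737 / 28100601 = -28.85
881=881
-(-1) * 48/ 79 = 48/ 79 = 0.61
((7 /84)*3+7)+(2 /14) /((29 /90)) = 6247 /812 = 7.69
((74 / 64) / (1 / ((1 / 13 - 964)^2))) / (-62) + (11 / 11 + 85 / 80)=-5809269009 / 335296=-17325.79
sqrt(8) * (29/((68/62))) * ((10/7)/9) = 8990 * sqrt(2)/1071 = 11.87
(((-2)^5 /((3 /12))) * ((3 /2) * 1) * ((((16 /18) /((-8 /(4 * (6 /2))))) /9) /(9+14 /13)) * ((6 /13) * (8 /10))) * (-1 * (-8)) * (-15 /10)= -8192 /655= -12.51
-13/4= -3.25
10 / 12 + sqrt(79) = 5 / 6 + sqrt(79) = 9.72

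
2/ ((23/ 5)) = 10/ 23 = 0.43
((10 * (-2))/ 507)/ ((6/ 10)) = -100/ 1521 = -0.07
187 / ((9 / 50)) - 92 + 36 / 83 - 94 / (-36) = 949.93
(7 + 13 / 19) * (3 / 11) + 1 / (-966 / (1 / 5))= 2115331 / 1009470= 2.10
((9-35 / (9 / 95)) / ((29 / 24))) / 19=-25952 / 1653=-15.70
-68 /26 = -34 /13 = -2.62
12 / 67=0.18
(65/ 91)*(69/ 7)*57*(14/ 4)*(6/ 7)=58995/ 49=1203.98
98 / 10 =49 / 5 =9.80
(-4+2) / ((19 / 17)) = -34 / 19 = -1.79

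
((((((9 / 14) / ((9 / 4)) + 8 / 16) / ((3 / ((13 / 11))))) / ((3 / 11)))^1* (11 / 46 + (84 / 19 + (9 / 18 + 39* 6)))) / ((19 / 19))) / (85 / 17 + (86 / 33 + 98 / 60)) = 821994745 / 27980673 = 29.38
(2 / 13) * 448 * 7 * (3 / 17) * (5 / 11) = 94080 / 2431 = 38.70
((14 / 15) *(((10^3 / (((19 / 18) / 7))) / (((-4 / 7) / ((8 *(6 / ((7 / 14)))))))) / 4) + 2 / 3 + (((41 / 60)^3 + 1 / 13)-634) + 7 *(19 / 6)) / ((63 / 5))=-20680.05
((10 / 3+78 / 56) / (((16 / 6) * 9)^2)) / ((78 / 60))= 1985 / 314496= 0.01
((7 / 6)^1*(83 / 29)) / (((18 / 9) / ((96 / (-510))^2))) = 37184 / 628575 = 0.06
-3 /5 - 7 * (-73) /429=1268 /2145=0.59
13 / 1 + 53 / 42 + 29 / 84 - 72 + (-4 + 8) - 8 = -1719 / 28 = -61.39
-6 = -6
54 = 54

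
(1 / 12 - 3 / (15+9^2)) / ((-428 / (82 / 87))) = -205 / 1787328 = -0.00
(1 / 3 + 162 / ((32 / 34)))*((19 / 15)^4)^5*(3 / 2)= 155584900140782720962298832539 / 5320410768127441406250000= 29243.02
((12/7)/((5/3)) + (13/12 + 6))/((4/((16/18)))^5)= 27256/6200145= 0.00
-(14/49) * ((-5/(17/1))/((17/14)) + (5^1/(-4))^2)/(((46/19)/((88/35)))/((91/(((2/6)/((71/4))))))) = -706618341/372232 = -1898.33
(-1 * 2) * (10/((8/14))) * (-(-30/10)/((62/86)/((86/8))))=-1565.69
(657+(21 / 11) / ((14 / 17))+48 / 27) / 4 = 130897 / 792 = 165.27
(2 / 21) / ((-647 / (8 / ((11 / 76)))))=-0.01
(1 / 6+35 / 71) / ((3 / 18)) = 281 / 71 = 3.96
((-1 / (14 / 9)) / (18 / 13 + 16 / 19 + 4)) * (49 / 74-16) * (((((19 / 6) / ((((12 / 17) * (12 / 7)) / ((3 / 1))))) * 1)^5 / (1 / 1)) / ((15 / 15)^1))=2366451382268847799835 / 50111566627995648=47223.66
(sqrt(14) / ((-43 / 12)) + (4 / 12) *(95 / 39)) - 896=-104737 / 117 - 12 *sqrt(14) / 43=-896.23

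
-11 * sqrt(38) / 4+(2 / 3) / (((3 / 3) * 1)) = 2 / 3 - 11 * sqrt(38) / 4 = -16.29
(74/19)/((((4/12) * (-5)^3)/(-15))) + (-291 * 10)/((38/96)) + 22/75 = -7349.88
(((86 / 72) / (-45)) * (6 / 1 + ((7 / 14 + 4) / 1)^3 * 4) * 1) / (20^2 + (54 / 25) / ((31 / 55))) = -329251 / 13520304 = -0.02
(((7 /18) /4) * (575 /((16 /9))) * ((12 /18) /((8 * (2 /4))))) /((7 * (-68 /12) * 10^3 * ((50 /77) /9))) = -15939 /8704000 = -0.00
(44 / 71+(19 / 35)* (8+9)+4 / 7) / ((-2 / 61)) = -225639 / 710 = -317.80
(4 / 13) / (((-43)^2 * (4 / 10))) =10 / 24037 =0.00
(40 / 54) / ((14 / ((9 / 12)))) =0.04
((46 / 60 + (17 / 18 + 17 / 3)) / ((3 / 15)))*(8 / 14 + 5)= 4316 / 21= 205.52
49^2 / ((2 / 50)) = 60025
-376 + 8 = -368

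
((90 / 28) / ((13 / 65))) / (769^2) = 225 / 8279054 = 0.00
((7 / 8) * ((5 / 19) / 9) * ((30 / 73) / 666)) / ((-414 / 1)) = -175 / 4589150256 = -0.00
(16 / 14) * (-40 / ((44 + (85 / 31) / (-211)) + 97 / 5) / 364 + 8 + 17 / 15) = 4306680479 / 412670895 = 10.44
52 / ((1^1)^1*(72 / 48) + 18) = 2.67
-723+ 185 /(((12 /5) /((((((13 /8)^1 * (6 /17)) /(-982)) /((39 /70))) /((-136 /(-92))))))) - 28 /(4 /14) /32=-9891388723 /13622304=-726.12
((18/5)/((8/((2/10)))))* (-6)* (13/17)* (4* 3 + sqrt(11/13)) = -2106/425-27* sqrt(143)/850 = -5.34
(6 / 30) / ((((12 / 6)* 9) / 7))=7 / 90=0.08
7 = 7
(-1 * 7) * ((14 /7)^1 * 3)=-42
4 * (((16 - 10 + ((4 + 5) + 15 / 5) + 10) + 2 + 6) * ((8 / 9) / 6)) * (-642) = -13696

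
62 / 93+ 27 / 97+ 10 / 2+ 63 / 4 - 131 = -127231 / 1164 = -109.30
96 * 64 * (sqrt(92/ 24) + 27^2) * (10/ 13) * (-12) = -537477120/ 13-122880 * sqrt(138)/ 13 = -41455433.32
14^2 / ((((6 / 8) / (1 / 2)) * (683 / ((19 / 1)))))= 7448 / 2049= 3.63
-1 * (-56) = 56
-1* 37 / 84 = -0.44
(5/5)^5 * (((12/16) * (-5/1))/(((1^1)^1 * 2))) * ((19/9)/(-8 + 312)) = -5/384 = -0.01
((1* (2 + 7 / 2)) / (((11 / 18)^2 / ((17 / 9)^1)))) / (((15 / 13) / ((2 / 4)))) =663 / 55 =12.05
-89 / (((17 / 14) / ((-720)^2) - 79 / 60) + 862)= -645926400 / 6246495377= -0.10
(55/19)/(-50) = -11/190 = -0.06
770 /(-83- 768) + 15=14.10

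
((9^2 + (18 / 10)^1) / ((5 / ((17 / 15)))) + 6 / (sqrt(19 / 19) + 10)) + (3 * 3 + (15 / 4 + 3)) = 192849 / 5500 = 35.06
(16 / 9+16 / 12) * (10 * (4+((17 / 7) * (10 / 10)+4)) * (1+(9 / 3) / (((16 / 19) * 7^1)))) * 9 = 61685 / 14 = 4406.07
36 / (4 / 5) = 45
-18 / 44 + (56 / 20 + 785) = 787.39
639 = 639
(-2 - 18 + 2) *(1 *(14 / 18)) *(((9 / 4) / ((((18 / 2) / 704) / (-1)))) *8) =19712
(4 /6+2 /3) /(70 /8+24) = 16 /393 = 0.04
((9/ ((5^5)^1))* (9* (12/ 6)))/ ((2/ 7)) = 0.18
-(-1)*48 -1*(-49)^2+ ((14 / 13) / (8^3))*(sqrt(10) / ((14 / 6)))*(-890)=-2353 -1335*sqrt(10) / 1664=-2355.54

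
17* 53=901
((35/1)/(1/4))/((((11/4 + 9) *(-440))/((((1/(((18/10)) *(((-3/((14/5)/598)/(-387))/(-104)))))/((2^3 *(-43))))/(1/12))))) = -392/11891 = -0.03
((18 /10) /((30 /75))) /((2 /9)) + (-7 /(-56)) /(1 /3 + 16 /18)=1791 /88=20.35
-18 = -18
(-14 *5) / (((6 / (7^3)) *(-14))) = 1715 / 6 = 285.83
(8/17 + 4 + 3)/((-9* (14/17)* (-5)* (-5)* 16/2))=-127/25200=-0.01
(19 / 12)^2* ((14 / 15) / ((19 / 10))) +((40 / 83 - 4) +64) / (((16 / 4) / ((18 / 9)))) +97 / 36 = 34.17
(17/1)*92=1564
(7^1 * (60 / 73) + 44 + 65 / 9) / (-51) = -1.12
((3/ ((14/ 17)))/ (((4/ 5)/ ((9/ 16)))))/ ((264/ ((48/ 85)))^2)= 27/ 2303840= 0.00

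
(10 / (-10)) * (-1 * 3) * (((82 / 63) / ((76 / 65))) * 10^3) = 1332500 / 399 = 3339.60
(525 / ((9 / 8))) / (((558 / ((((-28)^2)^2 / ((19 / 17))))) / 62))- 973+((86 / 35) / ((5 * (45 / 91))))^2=685702226139181 / 24046875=28515232.28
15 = 15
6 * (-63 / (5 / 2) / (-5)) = 756 / 25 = 30.24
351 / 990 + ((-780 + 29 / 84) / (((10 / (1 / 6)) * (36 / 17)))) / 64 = 33040607 / 127733760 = 0.26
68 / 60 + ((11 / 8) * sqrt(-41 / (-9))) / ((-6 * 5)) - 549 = -8218 / 15 - 11 * sqrt(41) / 720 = -547.96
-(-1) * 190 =190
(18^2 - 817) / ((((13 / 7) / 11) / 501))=-19018461 / 13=-1462958.54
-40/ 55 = -8/ 11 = -0.73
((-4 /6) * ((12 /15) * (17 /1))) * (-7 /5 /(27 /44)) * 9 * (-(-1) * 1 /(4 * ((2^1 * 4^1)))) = 5.82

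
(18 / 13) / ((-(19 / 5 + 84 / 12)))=-5 / 39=-0.13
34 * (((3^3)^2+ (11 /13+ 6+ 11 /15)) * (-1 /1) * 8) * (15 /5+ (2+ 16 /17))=-232110928 /195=-1190312.45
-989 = -989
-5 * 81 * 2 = -810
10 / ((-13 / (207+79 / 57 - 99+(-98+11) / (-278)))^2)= 15108243237605 / 21217588002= 712.06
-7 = -7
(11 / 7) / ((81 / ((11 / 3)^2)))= 1331 / 5103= 0.26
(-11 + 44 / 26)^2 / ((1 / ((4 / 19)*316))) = 18506224 / 3211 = 5763.38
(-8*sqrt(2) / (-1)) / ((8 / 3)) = 3*sqrt(2) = 4.24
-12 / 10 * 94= -564 / 5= -112.80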